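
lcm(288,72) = 288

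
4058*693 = 2812194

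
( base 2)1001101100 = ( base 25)ok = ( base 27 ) mq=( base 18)1g8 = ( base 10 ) 620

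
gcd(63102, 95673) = 3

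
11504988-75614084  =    -  64109096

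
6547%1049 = 253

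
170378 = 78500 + 91878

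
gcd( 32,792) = 8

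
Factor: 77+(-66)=11^1 = 11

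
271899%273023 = 271899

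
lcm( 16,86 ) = 688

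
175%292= 175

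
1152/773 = 1152/773 = 1.49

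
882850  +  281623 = 1164473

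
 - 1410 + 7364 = 5954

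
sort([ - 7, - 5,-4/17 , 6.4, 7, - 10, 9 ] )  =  [ - 10,-7, - 5, - 4/17, 6.4,7, 9 ]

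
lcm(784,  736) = 36064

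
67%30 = 7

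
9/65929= 9/65929 = 0.00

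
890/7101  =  890/7101   =  0.13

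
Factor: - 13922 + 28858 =14936 = 2^3*1867^1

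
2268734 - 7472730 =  - 5203996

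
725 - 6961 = - 6236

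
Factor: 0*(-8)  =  0^1 = 0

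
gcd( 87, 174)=87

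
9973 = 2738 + 7235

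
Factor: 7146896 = 2^4*421^1 * 1061^1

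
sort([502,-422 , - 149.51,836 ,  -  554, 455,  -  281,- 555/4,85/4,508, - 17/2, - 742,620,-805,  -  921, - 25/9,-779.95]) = [ - 921, - 805,-779.95,  -  742,  -  554, - 422,- 281,  -  149.51, - 555/4, - 17/2,-25/9,85/4,455,502 , 508,620, 836 ]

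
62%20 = 2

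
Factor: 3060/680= 2^(-1) * 3^2 = 9/2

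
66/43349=66/43349 = 0.00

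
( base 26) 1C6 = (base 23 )1K5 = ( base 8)1742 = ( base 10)994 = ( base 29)158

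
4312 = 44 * 98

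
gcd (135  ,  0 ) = 135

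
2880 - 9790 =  - 6910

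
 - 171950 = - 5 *34390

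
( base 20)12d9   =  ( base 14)343b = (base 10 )9069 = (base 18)19HF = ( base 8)21555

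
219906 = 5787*38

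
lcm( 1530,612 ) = 3060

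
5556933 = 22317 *249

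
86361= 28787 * 3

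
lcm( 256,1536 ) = 1536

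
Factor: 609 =3^1*7^1*29^1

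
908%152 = 148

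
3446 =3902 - 456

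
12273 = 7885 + 4388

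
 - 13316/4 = - 3329 = - 3329.00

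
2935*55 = 161425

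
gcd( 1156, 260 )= 4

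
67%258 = 67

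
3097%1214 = 669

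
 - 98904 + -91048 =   -  189952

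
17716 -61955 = -44239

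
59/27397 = 59/27397 = 0.00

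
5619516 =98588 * 57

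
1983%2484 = 1983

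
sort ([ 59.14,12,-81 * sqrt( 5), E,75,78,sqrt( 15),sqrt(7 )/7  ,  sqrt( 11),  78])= [ - 81*sqrt (5) , sqrt (7)/7,  E,sqrt (11),sqrt (15),12,  59.14, 75,78,  78 ] 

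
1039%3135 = 1039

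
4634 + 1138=5772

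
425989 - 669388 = -243399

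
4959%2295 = 369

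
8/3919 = 8/3919 = 0.00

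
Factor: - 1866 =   -  2^1*3^1*311^1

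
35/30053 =35/30053  =  0.00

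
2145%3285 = 2145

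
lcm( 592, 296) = 592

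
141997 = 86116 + 55881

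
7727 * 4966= 38372282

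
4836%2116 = 604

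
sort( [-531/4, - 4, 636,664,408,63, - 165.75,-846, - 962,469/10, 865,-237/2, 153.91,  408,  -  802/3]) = [  -  962, - 846, - 802/3, - 165.75, -531/4, - 237/2, - 4,469/10,63, 153.91, 408,408, 636, 664,865] 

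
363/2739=11/83= 0.13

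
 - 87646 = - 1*87646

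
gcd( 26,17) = 1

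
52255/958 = 52255/958 = 54.55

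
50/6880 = 5/688 =0.01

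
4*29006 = 116024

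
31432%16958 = 14474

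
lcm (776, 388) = 776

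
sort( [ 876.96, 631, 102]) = [ 102,631,876.96 ]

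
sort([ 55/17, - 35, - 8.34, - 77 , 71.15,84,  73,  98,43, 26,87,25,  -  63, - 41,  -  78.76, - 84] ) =[-84, - 78.76,-77,  -  63, - 41, - 35,  -  8.34,55/17, 25, 26,43, 71.15, 73,84,  87, 98]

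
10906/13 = 838 + 12/13 = 838.92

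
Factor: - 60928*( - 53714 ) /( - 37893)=-2^10*3^( - 1 ) * 7^1*107^1*251^1*743^( - 1 ) = - 192510976/2229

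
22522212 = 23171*972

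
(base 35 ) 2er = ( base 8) 5627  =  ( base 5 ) 43332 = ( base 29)3F9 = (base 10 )2967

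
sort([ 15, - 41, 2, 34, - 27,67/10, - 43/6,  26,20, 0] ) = [-41  , - 27 , - 43/6, 0,  2, 67/10, 15,20,  26, 34]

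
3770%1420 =930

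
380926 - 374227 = 6699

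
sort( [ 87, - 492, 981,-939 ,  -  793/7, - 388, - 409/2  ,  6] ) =[ - 939 ,-492, - 388, - 409/2, - 793/7,  6,87,981] 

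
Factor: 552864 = 2^5*3^1 *13^1*443^1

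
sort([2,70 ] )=[ 2,  70]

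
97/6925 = 97/6925 = 0.01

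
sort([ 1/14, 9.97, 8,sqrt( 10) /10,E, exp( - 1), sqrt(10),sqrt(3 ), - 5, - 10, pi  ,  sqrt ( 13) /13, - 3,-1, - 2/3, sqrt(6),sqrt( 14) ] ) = [ - 10, - 5, - 3,- 1,  -  2/3,1/14,sqrt( 13) /13, sqrt( 10)/10, exp( - 1),sqrt( 3),sqrt( 6), E , pi,sqrt( 10), sqrt( 14),  8,9.97]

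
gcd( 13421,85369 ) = 1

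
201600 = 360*560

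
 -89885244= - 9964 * 9021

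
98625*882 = 86987250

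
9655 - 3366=6289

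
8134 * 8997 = 73181598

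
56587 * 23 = 1301501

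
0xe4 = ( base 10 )228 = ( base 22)A8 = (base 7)444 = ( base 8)344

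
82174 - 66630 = 15544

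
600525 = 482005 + 118520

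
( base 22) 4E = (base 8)146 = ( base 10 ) 102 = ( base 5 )402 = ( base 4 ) 1212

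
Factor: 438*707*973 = 301305018 = 2^1*3^1*7^2*73^1*101^1*139^1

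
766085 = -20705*( - 37) 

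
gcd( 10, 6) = 2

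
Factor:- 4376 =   -  2^3*547^1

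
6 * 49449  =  296694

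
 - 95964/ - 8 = 11995 + 1/2  =  11995.50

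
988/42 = 494/21 = 23.52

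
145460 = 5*29092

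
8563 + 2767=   11330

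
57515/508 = 113+111/508 = 113.22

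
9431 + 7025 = 16456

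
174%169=5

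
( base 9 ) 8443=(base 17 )1477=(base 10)6195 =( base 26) 947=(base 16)1833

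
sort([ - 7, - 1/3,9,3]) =[-7, - 1/3,3, 9] 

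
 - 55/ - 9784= 55/9784  =  0.01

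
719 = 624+95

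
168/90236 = 42/22559 = 0.00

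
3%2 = 1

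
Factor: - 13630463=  - 7^1*11^1*177019^1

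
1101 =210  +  891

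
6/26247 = 2/8749 = 0.00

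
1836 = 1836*1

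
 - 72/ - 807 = 24/269 = 0.09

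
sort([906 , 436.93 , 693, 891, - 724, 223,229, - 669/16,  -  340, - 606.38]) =[  -  724, - 606.38, - 340, - 669/16,223, 229, 436.93 , 693 , 891, 906]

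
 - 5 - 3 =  - 8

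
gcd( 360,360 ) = 360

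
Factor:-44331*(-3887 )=3^1*7^1*13^2*23^1*2111^1=172314597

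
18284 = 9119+9165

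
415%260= 155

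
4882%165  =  97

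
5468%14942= 5468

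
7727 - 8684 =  - 957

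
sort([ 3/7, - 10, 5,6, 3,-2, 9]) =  [-10, - 2,3/7,  3,5, 6,9]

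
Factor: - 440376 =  - 2^3*3^1*59^1 * 311^1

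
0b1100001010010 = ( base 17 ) 1494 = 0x1852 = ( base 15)1ca1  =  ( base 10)6226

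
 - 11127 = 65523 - 76650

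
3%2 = 1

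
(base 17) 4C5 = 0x555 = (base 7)3660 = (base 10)1365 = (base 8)2525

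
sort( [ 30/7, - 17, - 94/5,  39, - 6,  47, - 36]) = [ - 36, -94/5, - 17, - 6, 30/7, 39 , 47] 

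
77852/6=38926/3=12975.33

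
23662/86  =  275 + 6/43 = 275.14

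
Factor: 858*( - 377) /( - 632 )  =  161733/316 = 2^ (-2)*  3^1*11^1*13^2*29^1 * 79^(  -  1 ) 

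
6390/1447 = 4 + 602/1447 = 4.42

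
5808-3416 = 2392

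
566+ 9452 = 10018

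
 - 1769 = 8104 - 9873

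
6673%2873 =927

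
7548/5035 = 1 + 2513/5035= 1.50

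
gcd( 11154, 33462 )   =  11154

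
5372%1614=530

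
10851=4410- - 6441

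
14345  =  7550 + 6795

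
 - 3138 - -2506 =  - 632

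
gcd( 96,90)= 6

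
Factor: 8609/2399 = 2399^( - 1)*8609^1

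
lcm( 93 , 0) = 0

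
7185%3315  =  555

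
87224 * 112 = 9769088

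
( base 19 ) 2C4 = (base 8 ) 1672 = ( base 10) 954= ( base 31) UO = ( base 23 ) 1IB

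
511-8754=-8243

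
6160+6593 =12753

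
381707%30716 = 13115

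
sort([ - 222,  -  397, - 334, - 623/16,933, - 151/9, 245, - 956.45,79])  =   [ - 956.45,  -  397, - 334 ,-222,  -  623/16, - 151/9,79,245,933]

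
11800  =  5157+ 6643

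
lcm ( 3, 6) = 6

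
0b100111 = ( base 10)39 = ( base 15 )29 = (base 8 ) 47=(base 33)16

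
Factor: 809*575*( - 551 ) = -256311425= -5^2*19^1 * 23^1 * 29^1*809^1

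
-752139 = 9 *( -83571 )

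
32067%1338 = 1293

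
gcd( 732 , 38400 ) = 12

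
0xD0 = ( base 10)208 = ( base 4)3100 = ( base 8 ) 320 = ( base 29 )75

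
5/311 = 5/311 = 0.02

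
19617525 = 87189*225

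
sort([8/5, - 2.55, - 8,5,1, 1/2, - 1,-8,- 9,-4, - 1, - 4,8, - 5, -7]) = [ - 9, - 8, - 8, - 7, - 5, - 4, - 4, - 2.55, - 1, - 1,1/2, 1 , 8/5 , 5,8 ]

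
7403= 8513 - 1110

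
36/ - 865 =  - 36/865 =- 0.04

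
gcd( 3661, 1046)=523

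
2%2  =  0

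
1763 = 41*43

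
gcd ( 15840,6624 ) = 288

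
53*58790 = 3115870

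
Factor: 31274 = 2^1*19^1*823^1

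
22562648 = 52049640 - 29486992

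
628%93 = 70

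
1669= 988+681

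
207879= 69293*3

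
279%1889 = 279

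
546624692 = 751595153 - 204970461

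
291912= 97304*3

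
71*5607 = 398097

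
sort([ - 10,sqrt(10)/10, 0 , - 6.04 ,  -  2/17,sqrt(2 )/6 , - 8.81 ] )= [ - 10, - 8.81, -6.04, - 2/17, 0, sqrt(2)/6, sqrt ( 10)/10]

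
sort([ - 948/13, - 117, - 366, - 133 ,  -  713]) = [ - 713  , - 366, - 133, - 117, - 948/13 ]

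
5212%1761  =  1690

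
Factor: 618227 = 618227^1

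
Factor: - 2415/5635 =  -3/7 = - 3^1 * 7^( - 1 ) 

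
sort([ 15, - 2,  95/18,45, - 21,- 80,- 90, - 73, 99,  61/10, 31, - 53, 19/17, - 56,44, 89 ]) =[ - 90, -80, - 73, - 56, - 53,  -  21, - 2, 19/17, 95/18,61/10,15,  31,44,45, 89 , 99] 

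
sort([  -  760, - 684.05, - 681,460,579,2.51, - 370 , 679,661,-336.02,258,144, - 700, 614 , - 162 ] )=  [ -760, - 700,  -  684.05, - 681, - 370,  -  336.02,  -  162, 2.51,144, 258, 460,579 , 614, 661, 679 ] 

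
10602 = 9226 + 1376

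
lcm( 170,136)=680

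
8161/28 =291  +  13/28=291.46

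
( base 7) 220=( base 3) 11011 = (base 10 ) 112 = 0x70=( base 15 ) 77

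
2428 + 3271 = 5699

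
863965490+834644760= 1698610250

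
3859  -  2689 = 1170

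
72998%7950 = 1448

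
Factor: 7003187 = 1129^1 *6203^1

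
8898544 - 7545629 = 1352915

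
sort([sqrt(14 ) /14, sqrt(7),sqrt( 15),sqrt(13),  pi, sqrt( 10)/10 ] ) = [sqrt ( 14 )/14, sqrt( 10 )/10, sqrt(7 ),pi, sqrt(13),sqrt( 15) ]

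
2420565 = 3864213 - 1443648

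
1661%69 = 5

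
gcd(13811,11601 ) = 1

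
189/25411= 189/25411=0.01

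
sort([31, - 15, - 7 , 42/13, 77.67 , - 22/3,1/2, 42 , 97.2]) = [- 15,- 22/3, - 7,  1/2 , 42/13,31,  42, 77.67,97.2]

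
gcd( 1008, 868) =28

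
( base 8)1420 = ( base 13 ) 484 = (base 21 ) 1G7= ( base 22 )1DE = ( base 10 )784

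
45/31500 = 1/700  =  0.00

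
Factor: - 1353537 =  - 3^3*50131^1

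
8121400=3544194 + 4577206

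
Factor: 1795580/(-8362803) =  - 2^2*3^( - 1 )*5^1 * 89779^1*2787601^( - 1) 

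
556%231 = 94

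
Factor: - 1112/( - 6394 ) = 2^2 *23^( - 1) =4/23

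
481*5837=2807597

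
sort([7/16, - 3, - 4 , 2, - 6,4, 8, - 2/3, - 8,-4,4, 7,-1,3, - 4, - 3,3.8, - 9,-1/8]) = [  -  9, -8,-6, - 4,-4, - 4,- 3, - 3, - 1, - 2/3,-1/8, 7/16, 2,  3, 3.8,4, 4,7,8 ]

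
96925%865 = 45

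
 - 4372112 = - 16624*263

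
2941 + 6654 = 9595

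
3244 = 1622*2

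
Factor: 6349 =7^1*907^1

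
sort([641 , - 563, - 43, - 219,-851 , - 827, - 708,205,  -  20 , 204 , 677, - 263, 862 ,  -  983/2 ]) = [ - 851, -827, - 708,-563, - 983/2, - 263,-219,-43, - 20, 204 , 205,641, 677,862]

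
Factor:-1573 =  - 11^2*13^1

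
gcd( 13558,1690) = 2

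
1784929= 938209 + 846720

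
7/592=7/592 = 0.01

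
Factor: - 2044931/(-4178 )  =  2^(  -  1 )*7^1*2089^( - 1)*292133^1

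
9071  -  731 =8340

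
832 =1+831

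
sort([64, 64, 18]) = [18,64, 64 ]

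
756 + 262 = 1018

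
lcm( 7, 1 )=7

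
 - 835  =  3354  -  4189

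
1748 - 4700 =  - 2952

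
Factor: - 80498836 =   -  2^2*11^1*1829519^1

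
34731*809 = 28097379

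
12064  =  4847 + 7217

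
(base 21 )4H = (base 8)145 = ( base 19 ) 56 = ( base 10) 101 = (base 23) 49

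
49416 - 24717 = 24699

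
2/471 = 2/471 =0.00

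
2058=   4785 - 2727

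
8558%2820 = 98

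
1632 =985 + 647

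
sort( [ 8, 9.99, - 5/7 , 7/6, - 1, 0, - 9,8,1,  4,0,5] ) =[ - 9, - 1, - 5/7,0,0, 1,7/6,4,5,8,8, 9.99]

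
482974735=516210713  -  33235978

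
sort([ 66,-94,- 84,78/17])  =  [ - 94, - 84,  78/17, 66] 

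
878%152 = 118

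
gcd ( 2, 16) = 2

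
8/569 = 8/569 = 0.01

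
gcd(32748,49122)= 16374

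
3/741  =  1/247 = 0.00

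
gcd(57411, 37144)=1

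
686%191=113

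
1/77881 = 1/77881 = 0.00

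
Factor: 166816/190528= 2^( - 1 ) * 229^( - 1 )*401^1 = 401/458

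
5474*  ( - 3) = -16422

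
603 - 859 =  - 256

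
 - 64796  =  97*(-668 ) 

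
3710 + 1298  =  5008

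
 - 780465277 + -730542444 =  - 1511007721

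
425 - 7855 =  - 7430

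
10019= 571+9448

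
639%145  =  59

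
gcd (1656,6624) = 1656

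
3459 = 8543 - 5084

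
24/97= 24/97=0.25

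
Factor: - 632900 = -2^2*5^2*6329^1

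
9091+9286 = 18377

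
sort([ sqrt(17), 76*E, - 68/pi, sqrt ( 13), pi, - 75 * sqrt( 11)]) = [ - 75*sqrt(11),- 68/pi , pi,sqrt(  13),sqrt(17), 76*E]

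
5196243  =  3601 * 1443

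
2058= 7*294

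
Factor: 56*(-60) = -2^5 * 3^1*5^1*7^1 = - 3360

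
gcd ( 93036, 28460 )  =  4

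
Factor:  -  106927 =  - 23^1*4649^1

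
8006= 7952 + 54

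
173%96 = 77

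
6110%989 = 176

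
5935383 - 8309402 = -2374019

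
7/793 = 7/793 = 0.01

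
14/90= 7/45 = 0.16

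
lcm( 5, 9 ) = 45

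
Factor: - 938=-2^1*7^1*67^1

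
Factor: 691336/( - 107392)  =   - 103/16 = -2^( - 4) *103^1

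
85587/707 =85587/707 = 121.06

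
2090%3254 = 2090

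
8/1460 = 2/365  =  0.01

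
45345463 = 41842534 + 3502929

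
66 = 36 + 30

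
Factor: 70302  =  2^1 *3^1*11717^1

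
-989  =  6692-7681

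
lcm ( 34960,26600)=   1223600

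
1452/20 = 72 + 3/5  =  72.60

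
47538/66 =720 + 3/11 = 720.27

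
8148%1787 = 1000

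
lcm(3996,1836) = 67932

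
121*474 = 57354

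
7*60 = 420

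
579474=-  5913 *( - 98) 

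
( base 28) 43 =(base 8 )163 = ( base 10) 115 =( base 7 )223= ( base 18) 67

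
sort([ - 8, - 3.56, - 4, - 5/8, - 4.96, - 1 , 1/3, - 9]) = [ - 9,  -  8, - 4.96, -4,-3.56, - 1, - 5/8,  1/3]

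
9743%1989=1787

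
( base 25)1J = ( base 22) 20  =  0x2c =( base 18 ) 28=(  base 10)44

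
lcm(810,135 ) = 810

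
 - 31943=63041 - 94984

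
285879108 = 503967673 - 218088565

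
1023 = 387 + 636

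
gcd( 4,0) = 4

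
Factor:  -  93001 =  -  93001^1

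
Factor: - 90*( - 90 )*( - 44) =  - 2^4* 3^4 * 5^2*11^1 =- 356400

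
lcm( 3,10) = 30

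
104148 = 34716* 3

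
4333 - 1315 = 3018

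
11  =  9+2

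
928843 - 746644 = 182199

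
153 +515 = 668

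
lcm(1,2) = 2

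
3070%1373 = 324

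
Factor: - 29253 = -3^1*7^2*199^1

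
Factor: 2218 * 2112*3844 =18006895104= 2^9*3^1 * 11^1 * 31^2*1109^1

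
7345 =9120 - 1775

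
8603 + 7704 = 16307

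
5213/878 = 5 + 823/878  =  5.94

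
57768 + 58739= 116507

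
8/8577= 8/8577 = 0.00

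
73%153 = 73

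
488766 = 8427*58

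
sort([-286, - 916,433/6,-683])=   [ - 916, - 683, - 286, 433/6]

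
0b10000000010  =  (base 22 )22E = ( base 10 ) 1026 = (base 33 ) v3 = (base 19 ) 2G0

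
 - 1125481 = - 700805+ - 424676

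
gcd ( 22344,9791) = 1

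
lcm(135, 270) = 270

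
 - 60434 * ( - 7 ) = 423038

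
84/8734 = 42/4367 = 0.01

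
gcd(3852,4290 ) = 6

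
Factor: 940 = 2^2*5^1*47^1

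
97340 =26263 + 71077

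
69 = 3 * 23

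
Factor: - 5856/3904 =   -  2^( - 1)*3^1= - 3/2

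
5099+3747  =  8846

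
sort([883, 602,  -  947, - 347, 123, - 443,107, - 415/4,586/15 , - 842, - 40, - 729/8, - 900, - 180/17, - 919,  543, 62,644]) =[ - 947,  -  919, - 900,-842, - 443, - 347, - 415/4, - 729/8, - 40, - 180/17, 586/15, 62, 107,123, 543, 602, 644, 883]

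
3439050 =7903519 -4464469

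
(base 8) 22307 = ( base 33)8LA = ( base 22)J9L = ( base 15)2bca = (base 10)9415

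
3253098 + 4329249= 7582347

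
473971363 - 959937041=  - 485965678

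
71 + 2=73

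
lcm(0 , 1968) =0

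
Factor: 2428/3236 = 607^1*809^( - 1 ) = 607/809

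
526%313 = 213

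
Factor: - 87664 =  - 2^4*5479^1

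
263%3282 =263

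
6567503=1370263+5197240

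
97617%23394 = 4041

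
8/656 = 1/82 = 0.01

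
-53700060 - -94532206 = 40832146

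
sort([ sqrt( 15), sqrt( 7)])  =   [sqrt(7), sqrt(15 )]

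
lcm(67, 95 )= 6365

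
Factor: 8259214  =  2^1*37^1*111611^1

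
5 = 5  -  0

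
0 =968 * 0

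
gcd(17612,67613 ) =7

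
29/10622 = 29/10622 = 0.00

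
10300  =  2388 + 7912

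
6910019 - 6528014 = 382005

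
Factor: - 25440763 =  - 137^1*185699^1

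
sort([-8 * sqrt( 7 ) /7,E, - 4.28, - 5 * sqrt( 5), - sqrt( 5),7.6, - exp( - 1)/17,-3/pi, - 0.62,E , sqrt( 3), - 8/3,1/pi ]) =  [ - 5 *sqrt( 5), - 4.28, - 8 * sqrt( 7 )/7, - 8/3, - sqrt( 5), - 3/pi,-0.62, - exp( - 1 ) /17,1/pi,sqrt( 3), E,E,7.6] 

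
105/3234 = 5/154= 0.03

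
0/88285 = 0 = 0.00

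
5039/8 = 5039/8= 629.88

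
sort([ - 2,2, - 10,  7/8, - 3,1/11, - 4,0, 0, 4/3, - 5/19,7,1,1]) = [  -  10 , - 4, - 3, - 2, - 5/19,0,0,1/11,7/8,1, 1,4/3, 2,7]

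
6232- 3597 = 2635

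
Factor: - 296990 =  - 2^1*5^1*17^1*1747^1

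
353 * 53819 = 18998107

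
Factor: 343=7^3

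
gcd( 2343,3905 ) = 781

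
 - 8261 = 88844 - 97105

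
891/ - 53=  - 17 + 10/53 =- 16.81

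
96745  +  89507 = 186252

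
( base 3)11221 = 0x85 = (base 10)133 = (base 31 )49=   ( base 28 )4L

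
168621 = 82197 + 86424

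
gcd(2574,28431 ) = 117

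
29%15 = 14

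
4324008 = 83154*52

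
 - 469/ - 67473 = 67/9639 = 0.01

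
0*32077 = 0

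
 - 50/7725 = - 1 + 307/309 = -  0.01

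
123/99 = 41/33 = 1.24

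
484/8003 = 484/8003= 0.06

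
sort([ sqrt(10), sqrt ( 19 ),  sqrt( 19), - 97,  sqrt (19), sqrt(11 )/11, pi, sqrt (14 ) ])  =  [ - 97,sqrt( 11 )/11, pi, sqrt(10 ), sqrt( 14), sqrt(19), sqrt (19), sqrt(19 ) ] 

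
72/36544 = 9/4568 = 0.00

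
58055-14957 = 43098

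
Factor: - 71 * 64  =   - 4544 = - 2^6 * 71^1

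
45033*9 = 405297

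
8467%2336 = 1459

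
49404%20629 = 8146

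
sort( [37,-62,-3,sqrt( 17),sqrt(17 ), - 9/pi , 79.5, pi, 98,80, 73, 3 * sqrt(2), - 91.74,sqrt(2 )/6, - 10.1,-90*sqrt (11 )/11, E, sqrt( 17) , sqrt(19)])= [ - 91.74, - 62,-90*sqrt (11)/11, - 10.1, - 3,-9/pi,sqrt( 2)/6, E,pi, sqrt(17),sqrt( 17 ),sqrt( 17),3*sqrt( 2), sqrt(19),37,73, 79.5 , 80,98]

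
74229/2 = 74229/2= 37114.50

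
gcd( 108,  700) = 4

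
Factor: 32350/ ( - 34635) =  - 2^1 * 3^( - 1)* 5^1*647^1*2309^ (-1) = -6470/6927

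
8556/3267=2852/1089=2.62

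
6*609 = 3654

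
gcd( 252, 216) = 36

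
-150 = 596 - 746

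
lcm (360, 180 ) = 360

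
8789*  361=3172829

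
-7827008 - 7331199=-15158207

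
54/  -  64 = - 27/32 = -0.84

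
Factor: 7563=3^1*2521^1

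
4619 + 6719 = 11338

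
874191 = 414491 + 459700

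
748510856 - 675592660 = 72918196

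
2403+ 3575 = 5978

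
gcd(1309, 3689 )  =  119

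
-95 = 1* (-95)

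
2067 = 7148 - 5081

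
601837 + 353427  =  955264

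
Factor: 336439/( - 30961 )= - 7^(-1) * 401^1*839^1 * 4423^(  -  1) 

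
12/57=4/19= 0.21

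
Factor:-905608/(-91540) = 226402/22885 = 2^1*5^( - 1) * 11^1*23^( - 1)*41^1*199^(- 1)*251^1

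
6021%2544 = 933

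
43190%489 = 158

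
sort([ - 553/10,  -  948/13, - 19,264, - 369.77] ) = [ - 369.77, - 948/13, - 553/10,  -  19, 264]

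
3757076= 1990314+1766762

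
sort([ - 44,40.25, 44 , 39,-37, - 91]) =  [ - 91, -44,-37, 39,40.25,44]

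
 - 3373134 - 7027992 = - 10401126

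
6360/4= 1590 = 1590.00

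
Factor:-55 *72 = - 3960= -2^3*3^2*5^1*11^1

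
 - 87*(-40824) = 3551688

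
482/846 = 241/423 =0.57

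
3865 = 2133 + 1732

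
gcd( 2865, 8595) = 2865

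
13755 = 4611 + 9144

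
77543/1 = 77543 = 77543.00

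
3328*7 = 23296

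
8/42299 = 8/42299 = 0.00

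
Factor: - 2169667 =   -  19^1*114193^1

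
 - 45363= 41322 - 86685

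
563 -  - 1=564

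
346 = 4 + 342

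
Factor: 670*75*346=17386500 =2^2*3^1*5^3*67^1 * 173^1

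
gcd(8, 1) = 1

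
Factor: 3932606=2^1*1966303^1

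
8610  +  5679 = 14289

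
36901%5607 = 3259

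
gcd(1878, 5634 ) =1878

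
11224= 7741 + 3483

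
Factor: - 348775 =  - 5^2 *7^1*1993^1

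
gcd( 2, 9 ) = 1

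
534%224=86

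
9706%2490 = 2236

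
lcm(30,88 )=1320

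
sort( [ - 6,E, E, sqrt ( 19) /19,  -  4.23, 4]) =[ -6,-4.23,sqrt(19)/19, E,E,  4]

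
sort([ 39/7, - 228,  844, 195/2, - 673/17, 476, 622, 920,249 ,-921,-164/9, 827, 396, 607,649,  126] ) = [ - 921, - 228 , - 673/17 , - 164/9, 39/7,195/2, 126, 249,396,  476,607, 622,649,  827,844,920]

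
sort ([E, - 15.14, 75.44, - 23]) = [ -23, - 15.14,E,75.44]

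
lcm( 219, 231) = 16863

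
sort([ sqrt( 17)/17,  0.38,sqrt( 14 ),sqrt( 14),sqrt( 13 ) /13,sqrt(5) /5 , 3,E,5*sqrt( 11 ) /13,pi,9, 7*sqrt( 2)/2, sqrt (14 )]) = [ sqrt(17) /17, sqrt( 13 )/13, 0.38, sqrt (5)/5,5*sqrt(11 )/13, E,3,pi,sqrt( 14 ),sqrt( 14),sqrt(14 ),7*sqrt( 2) /2,9]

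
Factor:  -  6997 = - 6997^1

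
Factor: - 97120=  - 2^5*5^1*607^1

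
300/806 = 150/403 =0.37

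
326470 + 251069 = 577539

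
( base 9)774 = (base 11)527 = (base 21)194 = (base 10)634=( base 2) 1001111010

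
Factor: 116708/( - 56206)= -326/157 = - 2^1*157^( - 1)*163^1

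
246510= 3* 82170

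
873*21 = 18333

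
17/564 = 17/564 = 0.03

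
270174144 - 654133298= - 383959154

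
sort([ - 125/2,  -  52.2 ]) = [ - 125/2 , - 52.2]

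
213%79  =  55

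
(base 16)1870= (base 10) 6256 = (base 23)bj0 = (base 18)115a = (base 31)6fp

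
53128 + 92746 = 145874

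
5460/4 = 1365 = 1365.00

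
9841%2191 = 1077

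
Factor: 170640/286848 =2^( -3 )* 5^1*79^1*83^ ( - 1)= 395/664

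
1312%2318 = 1312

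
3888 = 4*972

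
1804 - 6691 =-4887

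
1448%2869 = 1448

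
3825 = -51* ( - 75 ) 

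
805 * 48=38640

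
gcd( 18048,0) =18048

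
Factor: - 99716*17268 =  - 1721895888 = -2^4*3^1*97^1*257^1*1439^1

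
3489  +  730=4219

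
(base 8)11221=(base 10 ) 4753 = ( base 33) 4c1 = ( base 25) 7f3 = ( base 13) 2218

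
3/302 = 3/302 = 0.01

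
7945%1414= 875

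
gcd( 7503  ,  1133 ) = 1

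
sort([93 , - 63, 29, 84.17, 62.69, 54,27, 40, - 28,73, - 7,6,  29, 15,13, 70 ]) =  [  -  63, - 28 , - 7, 6, 13, 15,27,  29,  29,40,54, 62.69,70,73,84.17, 93 ] 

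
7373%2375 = 248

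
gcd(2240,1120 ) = 1120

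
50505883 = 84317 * 599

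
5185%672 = 481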